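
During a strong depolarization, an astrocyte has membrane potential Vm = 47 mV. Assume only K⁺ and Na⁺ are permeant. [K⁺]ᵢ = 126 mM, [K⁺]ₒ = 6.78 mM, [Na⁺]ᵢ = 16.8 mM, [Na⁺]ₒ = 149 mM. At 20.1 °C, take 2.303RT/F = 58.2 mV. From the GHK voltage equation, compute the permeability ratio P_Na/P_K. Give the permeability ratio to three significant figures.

Let α = P_Na/P_K. GHK: Vm = 58.2·log₁₀[(Kₒ + α·Naₒ)/(Kᵢ + α·Naᵢ)].
10^(Vm/58.2) = 10^(47.0/58.2) = 6.4204
So 6.4204·(Kᵢ + α·Naᵢ) = Kₒ + α·Naₒ → α = (6.4204·126.0 − 6.78) / (149.0 − 6.4204·16.8)
α = (809 − 6.78) / (149.0 − 107.9) = 802.2/41.14 = 19.5

19.5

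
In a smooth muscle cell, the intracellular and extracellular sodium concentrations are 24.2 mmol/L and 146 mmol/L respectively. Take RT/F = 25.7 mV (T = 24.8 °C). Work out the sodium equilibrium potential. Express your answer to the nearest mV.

E = (25.7/z) · ln([Na⁺]_out/[Na⁺]_in) with z = +1.
= (25.7/1) · ln(146/24.2) = 25.70 · ln(6.033)
= 25.70 · (1.7973) = 46.19 mV

46 mV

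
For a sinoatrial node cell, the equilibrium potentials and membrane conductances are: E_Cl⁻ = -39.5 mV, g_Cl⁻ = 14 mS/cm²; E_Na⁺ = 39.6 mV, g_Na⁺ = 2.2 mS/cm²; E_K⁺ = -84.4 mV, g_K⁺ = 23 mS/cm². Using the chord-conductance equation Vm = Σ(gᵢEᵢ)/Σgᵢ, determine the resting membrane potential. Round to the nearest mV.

-61 mV

Σ gᵢEᵢ = 14·(-39.5) + 2.2·(39.6) + 23·(-84.4) = -2407.08
Σ gᵢ = 14 + 2.2 + 23 = 39.2
Vm = -2407.08 / 39.2 = -61.41 mV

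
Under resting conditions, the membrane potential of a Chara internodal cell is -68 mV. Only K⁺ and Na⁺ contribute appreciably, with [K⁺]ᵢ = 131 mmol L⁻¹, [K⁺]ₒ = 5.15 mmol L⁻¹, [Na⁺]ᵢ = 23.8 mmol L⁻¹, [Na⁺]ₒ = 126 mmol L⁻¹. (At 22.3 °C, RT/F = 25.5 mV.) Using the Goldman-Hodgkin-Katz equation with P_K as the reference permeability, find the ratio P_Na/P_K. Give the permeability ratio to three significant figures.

0.0318

Let α = P_Na/P_K. GHK: Vm = 25.5·ln[(Kₒ + α·Naₒ)/(Kᵢ + α·Naᵢ)].
e^(Vm/25.5) = e^(-68.0/25.5) = 0.069483
So 0.069483·(Kᵢ + α·Naᵢ) = Kₒ + α·Naₒ → α = (0.069483·131.0 − 5.15) / (126.0 − 0.069483·23.8)
α = (9.102 − 5.15) / (126.0 − 1.654) = 3.952/124.3 = 0.03178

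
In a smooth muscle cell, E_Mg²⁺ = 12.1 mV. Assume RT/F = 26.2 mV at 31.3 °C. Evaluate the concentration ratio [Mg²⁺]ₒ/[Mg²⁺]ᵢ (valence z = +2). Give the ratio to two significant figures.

2.5

ln([out]/[in]) = E·z/(26.2) = 12.1 × 2 / 26.2 = 0.9237
[out]/[in] = e^(0.9237) = 2.519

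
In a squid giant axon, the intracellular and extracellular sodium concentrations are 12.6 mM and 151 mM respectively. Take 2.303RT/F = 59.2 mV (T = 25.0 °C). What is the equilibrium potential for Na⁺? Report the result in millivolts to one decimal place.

E = (59.2/z) · log₁₀([Na⁺]_out/[Na⁺]_in) with z = +1.
= (59.2/1) · log₁₀(151/12.6) = 59.20 · log₁₀(11.98)
= 59.20 · (1.0786) = 63.85 mV

63.9 mV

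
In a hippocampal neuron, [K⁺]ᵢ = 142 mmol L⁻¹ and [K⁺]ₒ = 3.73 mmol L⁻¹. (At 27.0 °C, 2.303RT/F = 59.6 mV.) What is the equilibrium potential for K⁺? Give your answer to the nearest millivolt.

E = (59.6/z) · log₁₀([K⁺]_out/[K⁺]_in) with z = +1.
= (59.6/1) · log₁₀(3.73/142) = 59.60 · log₁₀(0.02627)
= 59.60 · (-1.5806) = -94.20 mV

-94 mV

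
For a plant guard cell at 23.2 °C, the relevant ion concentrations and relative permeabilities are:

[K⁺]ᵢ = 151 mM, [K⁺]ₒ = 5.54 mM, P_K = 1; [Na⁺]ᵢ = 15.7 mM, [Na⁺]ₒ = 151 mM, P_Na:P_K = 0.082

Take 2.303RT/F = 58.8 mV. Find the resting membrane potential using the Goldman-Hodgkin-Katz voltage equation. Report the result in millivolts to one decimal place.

Vm = 58.8 · log₁₀[(Σ P·[cation]ₒ + Σ P·[anion]ᵢ) / (Σ P·[cation]ᵢ + Σ P·[anion]ₒ)]
Numerator = 1×5.54 + 0.082×151 = 17.92
Denominator = 1×151 + 0.082×15.7 = 152.3
Vm = 58.8 · log₁₀(0.11769) = 58.8 × (-0.9293) = -54.64 mV

-54.6 mV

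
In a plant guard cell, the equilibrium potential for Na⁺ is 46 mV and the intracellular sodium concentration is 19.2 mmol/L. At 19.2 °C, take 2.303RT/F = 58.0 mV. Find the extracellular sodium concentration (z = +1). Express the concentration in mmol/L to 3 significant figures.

119 mmol/L

Nernst: E = (58.0/1) · log₁₀([out]/[in]), so log₁₀([out]/[in]) = 46.0 × 1 / 58.0 = 0.7931.
[out]/[in] = 10^(0.7931) = 6.21.
[out] = 6.21 × 19.2 = 119.2 mmol/L.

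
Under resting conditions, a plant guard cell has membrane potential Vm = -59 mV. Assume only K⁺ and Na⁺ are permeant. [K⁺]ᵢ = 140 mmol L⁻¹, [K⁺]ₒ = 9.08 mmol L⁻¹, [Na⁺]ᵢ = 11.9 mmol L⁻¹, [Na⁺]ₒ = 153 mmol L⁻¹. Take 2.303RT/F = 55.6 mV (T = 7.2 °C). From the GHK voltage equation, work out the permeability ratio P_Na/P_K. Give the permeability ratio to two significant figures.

0.020

Let α = P_Na/P_K. GHK: Vm = 55.6·log₁₀[(Kₒ + α·Naₒ)/(Kᵢ + α·Naᵢ)].
10^(Vm/55.6) = 10^(-59.0/55.6) = 0.086866
So 0.086866·(Kᵢ + α·Naᵢ) = Kₒ + α·Naₒ → α = (0.086866·140.0 − 9.08) / (153.0 − 0.086866·11.9)
α = (12.16 − 9.08) / (153.0 − 1.034) = 3.081/152 = 0.02028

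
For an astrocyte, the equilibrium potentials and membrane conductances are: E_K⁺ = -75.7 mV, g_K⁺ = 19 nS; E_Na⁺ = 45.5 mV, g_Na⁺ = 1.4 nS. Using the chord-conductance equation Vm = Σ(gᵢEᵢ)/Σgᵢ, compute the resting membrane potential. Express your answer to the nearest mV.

-67 mV

Σ gᵢEᵢ = 19·(-75.7) + 1.4·(45.5) = -1374.60
Σ gᵢ = 19 + 1.4 = 20.4
Vm = -1374.60 / 20.4 = -67.38 mV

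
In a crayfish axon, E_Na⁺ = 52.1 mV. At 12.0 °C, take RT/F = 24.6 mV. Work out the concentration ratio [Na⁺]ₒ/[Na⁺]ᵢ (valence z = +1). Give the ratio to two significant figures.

8.3

ln([out]/[in]) = E·z/(24.6) = 52.1 × 1 / 24.6 = 2.1179
[out]/[in] = e^(2.1179) = 8.314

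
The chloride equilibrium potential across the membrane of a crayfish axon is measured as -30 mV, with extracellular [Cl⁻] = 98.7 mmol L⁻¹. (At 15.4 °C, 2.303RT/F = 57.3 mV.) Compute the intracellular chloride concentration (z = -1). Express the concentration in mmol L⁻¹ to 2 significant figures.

30 mmol L⁻¹

Nernst: E = (57.3/-1) · log₁₀([out]/[in]), so log₁₀([out]/[in]) = -30.0 × -1 / 57.3 = 0.5236.
[out]/[in] = 10^(0.5236) = 3.339.
[in] = 98.7 / 3.339 = 29.56 mmol L⁻¹.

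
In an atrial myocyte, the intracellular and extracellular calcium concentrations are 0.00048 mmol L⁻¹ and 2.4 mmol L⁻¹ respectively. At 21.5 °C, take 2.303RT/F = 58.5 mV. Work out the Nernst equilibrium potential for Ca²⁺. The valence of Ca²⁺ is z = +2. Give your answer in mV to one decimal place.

E = (58.5/z) · log₁₀([Ca²⁺]_out/[Ca²⁺]_in) with z = +2.
= (58.5/2) · log₁₀(2.4/0.00048) = 29.25 · log₁₀(5000)
= 29.25 · (3.6990) = 108.19 mV

108.2 mV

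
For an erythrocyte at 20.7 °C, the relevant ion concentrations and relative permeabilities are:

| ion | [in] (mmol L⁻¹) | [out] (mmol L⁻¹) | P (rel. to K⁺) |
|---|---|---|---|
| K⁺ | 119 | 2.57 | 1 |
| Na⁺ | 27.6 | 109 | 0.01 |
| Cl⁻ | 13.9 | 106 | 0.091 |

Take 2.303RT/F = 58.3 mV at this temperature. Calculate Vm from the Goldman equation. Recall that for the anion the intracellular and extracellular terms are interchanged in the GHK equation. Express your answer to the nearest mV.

-83 mV

Vm = 58.3 · log₁₀[(Σ P·[cation]ₒ + Σ P·[anion]ᵢ) / (Σ P·[cation]ᵢ + Σ P·[anion]ₒ)]
Numerator = 1×2.57 + 0.01×109 + 0.091×13.9 = 4.925
Denominator = 1×119 + 0.01×27.6 + 0.091×106 = 128.9
Vm = 58.3 · log₁₀(0.038201) = 58.3 × (-1.4179) = -82.67 mV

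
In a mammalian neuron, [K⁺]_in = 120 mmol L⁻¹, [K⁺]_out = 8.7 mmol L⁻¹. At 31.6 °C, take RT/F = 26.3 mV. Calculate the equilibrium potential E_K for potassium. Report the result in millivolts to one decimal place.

E = (26.3/z) · ln([K⁺]_out/[K⁺]_in) with z = +1.
= (26.3/1) · ln(8.7/120) = 26.30 · ln(0.0725)
= 26.30 · (-2.6242) = -69.02 mV

-69.0 mV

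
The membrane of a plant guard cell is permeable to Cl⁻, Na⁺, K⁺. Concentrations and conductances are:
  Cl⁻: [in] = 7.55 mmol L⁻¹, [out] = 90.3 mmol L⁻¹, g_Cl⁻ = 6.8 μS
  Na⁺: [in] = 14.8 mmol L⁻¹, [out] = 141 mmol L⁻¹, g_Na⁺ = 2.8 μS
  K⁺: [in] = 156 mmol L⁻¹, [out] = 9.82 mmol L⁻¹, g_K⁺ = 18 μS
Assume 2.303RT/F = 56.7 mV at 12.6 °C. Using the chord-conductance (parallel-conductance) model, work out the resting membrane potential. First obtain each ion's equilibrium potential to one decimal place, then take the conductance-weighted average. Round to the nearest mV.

E_Cl⁻ = (56.7/-1)·log₁₀(90.3/7.55) = -61.1 mV
E_Na⁺ = (56.7/1)·log₁₀(141/14.8) = 55.5 mV
E_K⁺ = (56.7/1)·log₁₀(9.82/156) = -68.1 mV
Vm = (Σ gᵢEᵢ)/(Σ gᵢ) = (6.8·-61.1 + 2.8·55.5 + 18·-68.1) / (6.8 + 2.8 + 18)
= -1485.88 / 27.6 = -53.84 mV

-54 mV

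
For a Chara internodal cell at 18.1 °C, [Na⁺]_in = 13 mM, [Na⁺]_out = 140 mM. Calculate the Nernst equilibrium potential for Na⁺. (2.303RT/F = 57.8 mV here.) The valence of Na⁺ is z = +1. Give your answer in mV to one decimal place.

E = (57.8/z) · log₁₀([Na⁺]_out/[Na⁺]_in) with z = +1.
= (57.8/1) · log₁₀(140/13) = 57.80 · log₁₀(10.77)
= 57.80 · (1.0322) = 59.66 mV

59.7 mV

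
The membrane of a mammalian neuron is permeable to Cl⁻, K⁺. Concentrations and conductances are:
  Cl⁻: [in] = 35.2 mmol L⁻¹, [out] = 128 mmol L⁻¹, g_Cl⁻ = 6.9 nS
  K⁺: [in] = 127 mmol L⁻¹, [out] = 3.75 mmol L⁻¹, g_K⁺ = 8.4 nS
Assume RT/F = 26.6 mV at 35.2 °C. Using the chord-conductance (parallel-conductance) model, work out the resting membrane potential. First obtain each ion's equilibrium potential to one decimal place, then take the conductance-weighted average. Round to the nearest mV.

E_Cl⁻ = (26.6/-1)·ln(128/35.2) = -34.3 mV
E_K⁺ = (26.6/1)·ln(3.75/127) = -93.7 mV
Vm = (Σ gᵢEᵢ)/(Σ gᵢ) = (6.9·-34.3 + 8.4·-93.7) / (6.9 + 8.4)
= -1023.75 / 15.3 = -66.91 mV

-67 mV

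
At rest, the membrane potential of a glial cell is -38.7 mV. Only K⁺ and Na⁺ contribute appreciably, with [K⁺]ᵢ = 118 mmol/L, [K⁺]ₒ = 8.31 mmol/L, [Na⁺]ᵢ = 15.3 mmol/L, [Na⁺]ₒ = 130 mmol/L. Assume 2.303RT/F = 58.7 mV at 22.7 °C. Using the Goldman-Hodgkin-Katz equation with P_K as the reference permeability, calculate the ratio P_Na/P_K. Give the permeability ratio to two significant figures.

Let α = P_Na/P_K. GHK: Vm = 58.7·log₁₀[(Kₒ + α·Naₒ)/(Kᵢ + α·Naᵢ)].
10^(Vm/58.7) = 10^(-38.7/58.7) = 0.21914
So 0.21914·(Kᵢ + α·Naᵢ) = Kₒ + α·Naₒ → α = (0.21914·118.0 − 8.31) / (130.0 − 0.21914·15.3)
α = (25.86 − 8.31) / (130.0 − 3.353) = 17.55/126.6 = 0.1386

0.14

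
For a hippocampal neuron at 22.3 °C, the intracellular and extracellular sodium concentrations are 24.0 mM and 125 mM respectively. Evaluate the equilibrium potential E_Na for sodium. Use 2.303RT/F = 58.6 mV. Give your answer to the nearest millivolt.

E = (58.6/z) · log₁₀([Na⁺]_out/[Na⁺]_in) with z = +1.
= (58.6/1) · log₁₀(125/24.0) = 58.60 · log₁₀(5.208)
= 58.60 · (0.7167) = 42.00 mV

42 mV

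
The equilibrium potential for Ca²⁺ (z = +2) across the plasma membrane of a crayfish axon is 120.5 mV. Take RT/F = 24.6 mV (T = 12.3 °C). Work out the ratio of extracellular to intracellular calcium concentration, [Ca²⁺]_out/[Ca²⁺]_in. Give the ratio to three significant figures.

18000

ln([out]/[in]) = E·z/(24.6) = 120.5 × 2 / 24.6 = 9.7967
[out]/[in] = e^(9.7967) = 1.798e+04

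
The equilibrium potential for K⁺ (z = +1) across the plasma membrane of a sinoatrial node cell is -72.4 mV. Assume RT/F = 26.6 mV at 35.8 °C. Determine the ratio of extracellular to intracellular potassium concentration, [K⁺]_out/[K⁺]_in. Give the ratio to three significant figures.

0.0658

ln([out]/[in]) = E·z/(26.6) = -72.4 × 1 / 26.6 = -2.7218
[out]/[in] = e^(-2.7218) = 0.06576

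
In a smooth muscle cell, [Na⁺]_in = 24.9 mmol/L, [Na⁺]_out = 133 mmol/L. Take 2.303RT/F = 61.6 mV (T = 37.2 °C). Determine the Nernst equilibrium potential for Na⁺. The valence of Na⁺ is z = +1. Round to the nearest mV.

E = (61.6/z) · log₁₀([Na⁺]_out/[Na⁺]_in) with z = +1.
= (61.6/1) · log₁₀(133/24.9) = 61.60 · log₁₀(5.341)
= 61.60 · (0.7277) = 44.82 mV

45 mV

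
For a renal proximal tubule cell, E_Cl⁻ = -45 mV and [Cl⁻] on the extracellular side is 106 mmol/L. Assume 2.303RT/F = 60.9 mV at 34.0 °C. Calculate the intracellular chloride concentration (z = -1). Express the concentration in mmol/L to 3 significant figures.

Nernst: E = (60.9/-1) · log₁₀([out]/[in]), so log₁₀([out]/[in]) = -45.0 × -1 / 60.9 = 0.7389.
[out]/[in] = 10^(0.7389) = 5.482.
[in] = 106 / 5.482 = 19.34 mmol/L.

19.3 mmol/L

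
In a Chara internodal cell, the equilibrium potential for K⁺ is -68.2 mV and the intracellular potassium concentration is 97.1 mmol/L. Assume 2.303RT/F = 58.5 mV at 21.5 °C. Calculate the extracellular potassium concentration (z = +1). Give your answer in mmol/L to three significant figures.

6.63 mmol/L

Nernst: E = (58.5/1) · log₁₀([out]/[in]), so log₁₀([out]/[in]) = -68.2 × 1 / 58.5 = -1.1658.
[out]/[in] = 10^(-1.1658) = 0.06826.
[out] = 0.06826 × 97.1 = 6.628 mmol/L.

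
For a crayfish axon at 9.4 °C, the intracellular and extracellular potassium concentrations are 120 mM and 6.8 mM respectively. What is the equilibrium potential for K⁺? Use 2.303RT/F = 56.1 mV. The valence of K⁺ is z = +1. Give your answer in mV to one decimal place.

E = (56.1/z) · log₁₀([K⁺]_out/[K⁺]_in) with z = +1.
= (56.1/1) · log₁₀(6.8/120) = 56.10 · log₁₀(0.05667)
= 56.10 · (-1.2467) = -69.94 mV

-69.9 mV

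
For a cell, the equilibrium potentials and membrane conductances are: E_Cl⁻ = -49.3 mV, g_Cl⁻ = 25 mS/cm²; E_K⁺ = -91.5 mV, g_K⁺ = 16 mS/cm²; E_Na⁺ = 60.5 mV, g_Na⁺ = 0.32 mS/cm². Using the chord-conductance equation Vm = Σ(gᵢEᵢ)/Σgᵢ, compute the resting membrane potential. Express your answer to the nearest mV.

Σ gᵢEᵢ = 25·(-49.3) + 16·(-91.5) + 0.32·(60.5) = -2677.14
Σ gᵢ = 25 + 16 + 0.32 = 41.32
Vm = -2677.14 / 41.32 = -64.79 mV

-65 mV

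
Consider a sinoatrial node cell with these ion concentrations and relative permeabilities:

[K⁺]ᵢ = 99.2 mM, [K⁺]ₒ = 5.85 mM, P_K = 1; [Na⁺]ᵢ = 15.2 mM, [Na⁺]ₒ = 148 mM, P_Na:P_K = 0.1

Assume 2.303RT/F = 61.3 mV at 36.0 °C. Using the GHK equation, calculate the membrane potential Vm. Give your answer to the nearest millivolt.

Vm = 61.3 · log₁₀[(Σ P·[cation]ₒ + Σ P·[anion]ᵢ) / (Σ P·[cation]ᵢ + Σ P·[anion]ₒ)]
Numerator = 1×5.85 + 0.1×148 = 20.65
Denominator = 1×99.2 + 0.1×15.2 = 100.7
Vm = 61.3 · log₁₀(0.20502) = 61.3 × (-0.6882) = -42.19 mV

-42 mV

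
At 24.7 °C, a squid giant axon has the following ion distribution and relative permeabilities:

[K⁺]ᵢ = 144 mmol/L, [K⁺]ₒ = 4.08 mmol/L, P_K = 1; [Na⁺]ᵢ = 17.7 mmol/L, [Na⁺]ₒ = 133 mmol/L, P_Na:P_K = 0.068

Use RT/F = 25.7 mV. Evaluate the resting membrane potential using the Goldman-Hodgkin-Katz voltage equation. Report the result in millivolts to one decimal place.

-61.8 mV

Vm = 25.7 · ln[(Σ P·[cation]ₒ + Σ P·[anion]ᵢ) / (Σ P·[cation]ᵢ + Σ P·[anion]ₒ)]
Numerator = 1×4.08 + 0.068×133 = 13.12
Denominator = 1×144 + 0.068×17.7 = 145.2
Vm = 25.7 · ln(0.090383) = 25.7 × (-2.4037) = -61.77 mV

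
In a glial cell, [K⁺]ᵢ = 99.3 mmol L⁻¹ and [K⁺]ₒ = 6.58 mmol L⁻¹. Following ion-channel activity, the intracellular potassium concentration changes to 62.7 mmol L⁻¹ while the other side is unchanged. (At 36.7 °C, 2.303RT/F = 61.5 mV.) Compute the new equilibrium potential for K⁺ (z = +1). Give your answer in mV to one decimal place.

-60.2 mV

After the shift: [K⁺]_out = 6.58, [K⁺]_in = 62.7 mmol L⁻¹.
E_new = (61.5/1)·log₁₀(6.58/62.7) = 61.50 · (-0.9790) = -60.21 mV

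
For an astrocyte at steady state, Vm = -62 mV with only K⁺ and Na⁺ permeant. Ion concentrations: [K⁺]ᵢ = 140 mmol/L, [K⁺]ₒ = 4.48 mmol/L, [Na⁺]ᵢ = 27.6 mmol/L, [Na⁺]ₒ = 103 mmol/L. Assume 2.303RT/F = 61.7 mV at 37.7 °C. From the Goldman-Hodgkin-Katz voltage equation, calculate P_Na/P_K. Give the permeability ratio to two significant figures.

0.093

Let α = P_Na/P_K. GHK: Vm = 61.7·log₁₀[(Kₒ + α·Naₒ)/(Kᵢ + α·Naᵢ)].
10^(Vm/61.7) = 10^(-62.0/61.7) = 0.098887
So 0.098887·(Kᵢ + α·Naᵢ) = Kₒ + α·Naₒ → α = (0.098887·140.0 − 4.48) / (103.0 − 0.098887·27.6)
α = (13.84 − 4.48) / (103.0 − 2.729) = 9.364/100.3 = 0.09339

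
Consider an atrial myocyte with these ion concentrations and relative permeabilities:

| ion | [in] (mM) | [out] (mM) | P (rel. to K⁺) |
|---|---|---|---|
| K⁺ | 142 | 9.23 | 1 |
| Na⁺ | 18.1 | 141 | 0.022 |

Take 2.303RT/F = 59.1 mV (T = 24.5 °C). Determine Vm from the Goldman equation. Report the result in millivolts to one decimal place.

-62.8 mV

Vm = 59.1 · log₁₀[(Σ P·[cation]ₒ + Σ P·[anion]ᵢ) / (Σ P·[cation]ᵢ + Σ P·[anion]ₒ)]
Numerator = 1×9.23 + 0.022×141 = 12.33
Denominator = 1×142 + 0.022×18.1 = 142.4
Vm = 59.1 · log₁₀(0.086602) = 59.1 × (-1.0625) = -62.79 mV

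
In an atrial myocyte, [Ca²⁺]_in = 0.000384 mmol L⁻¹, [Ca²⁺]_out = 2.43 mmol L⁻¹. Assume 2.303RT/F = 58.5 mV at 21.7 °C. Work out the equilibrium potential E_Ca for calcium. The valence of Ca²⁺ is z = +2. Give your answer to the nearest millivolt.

E = (58.5/z) · log₁₀([Ca²⁺]_out/[Ca²⁺]_in) with z = +2.
= (58.5/2) · log₁₀(2.43/0.000384) = 29.25 · log₁₀(6328)
= 29.25 · (3.8013) = 111.19 mV

111 mV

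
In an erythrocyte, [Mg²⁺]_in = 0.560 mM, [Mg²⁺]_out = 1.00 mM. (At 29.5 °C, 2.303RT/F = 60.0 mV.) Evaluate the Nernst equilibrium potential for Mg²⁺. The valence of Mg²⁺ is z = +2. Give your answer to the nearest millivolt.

8 mV

E = (60.0/z) · log₁₀([Mg²⁺]_out/[Mg²⁺]_in) with z = +2.
= (60.0/2) · log₁₀(1.00/0.560) = 30.00 · log₁₀(1.786)
= 30.00 · (0.2518) = 7.55 mV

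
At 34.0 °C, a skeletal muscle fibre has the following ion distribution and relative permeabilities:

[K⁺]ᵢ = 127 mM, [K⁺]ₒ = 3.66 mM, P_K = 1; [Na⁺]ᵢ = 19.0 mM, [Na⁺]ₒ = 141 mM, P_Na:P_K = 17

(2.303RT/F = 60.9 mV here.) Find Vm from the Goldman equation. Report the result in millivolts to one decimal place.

44.3 mV

Vm = 60.9 · log₁₀[(Σ P·[cation]ₒ + Σ P·[anion]ᵢ) / (Σ P·[cation]ᵢ + Σ P·[anion]ₒ)]
Numerator = 1×3.66 + 17×141 = 2401
Denominator = 1×127 + 17×19.0 = 450
Vm = 60.9 · log₁₀(5.3348) = 60.9 × (0.7271) = 44.28 mV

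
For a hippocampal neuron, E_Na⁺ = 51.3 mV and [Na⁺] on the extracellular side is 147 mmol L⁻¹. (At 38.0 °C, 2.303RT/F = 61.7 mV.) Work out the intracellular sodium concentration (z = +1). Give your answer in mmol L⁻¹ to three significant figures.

21.7 mmol L⁻¹

Nernst: E = (61.7/1) · log₁₀([out]/[in]), so log₁₀([out]/[in]) = 51.3 × 1 / 61.7 = 0.8314.
[out]/[in] = 10^(0.8314) = 6.783.
[in] = 147 / 6.783 = 21.67 mmol L⁻¹.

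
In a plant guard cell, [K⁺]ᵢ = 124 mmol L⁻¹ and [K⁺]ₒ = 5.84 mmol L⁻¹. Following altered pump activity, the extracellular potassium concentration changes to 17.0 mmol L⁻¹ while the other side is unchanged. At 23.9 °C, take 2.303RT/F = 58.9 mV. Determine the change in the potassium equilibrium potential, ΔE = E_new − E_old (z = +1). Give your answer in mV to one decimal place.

E_old = (58.9/1)·log₁₀(5.84/124) = -78.16 mV
E_new = (58.9/1)·log₁₀(17.0/124) = -50.83 mV
ΔE = -50.83 − (-78.16) = 27.33 mV

27.3 mV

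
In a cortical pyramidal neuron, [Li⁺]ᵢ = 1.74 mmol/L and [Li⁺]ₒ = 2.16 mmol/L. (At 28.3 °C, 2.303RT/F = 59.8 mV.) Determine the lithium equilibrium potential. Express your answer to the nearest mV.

6 mV

E = (59.8/z) · log₁₀([Li⁺]_out/[Li⁺]_in) with z = +1.
= (59.8/1) · log₁₀(2.16/1.74) = 59.80 · log₁₀(1.241)
= 59.80 · (0.0939) = 5.62 mV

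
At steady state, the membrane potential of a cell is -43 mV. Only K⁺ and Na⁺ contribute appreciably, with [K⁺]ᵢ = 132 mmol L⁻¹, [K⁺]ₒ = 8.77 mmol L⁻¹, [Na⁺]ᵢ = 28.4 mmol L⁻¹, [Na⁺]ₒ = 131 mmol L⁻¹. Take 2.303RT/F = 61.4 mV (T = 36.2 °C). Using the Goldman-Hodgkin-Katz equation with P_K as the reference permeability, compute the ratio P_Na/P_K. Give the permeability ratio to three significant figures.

Let α = P_Na/P_K. GHK: Vm = 61.4·log₁₀[(Kₒ + α·Naₒ)/(Kᵢ + α·Naᵢ)].
10^(Vm/61.4) = 10^(-43.0/61.4) = 0.19938
So 0.19938·(Kᵢ + α·Naᵢ) = Kₒ + α·Naₒ → α = (0.19938·132.0 − 8.77) / (131.0 − 0.19938·28.4)
α = (26.32 − 8.77) / (131.0 − 5.662) = 17.55/125.3 = 0.14

0.140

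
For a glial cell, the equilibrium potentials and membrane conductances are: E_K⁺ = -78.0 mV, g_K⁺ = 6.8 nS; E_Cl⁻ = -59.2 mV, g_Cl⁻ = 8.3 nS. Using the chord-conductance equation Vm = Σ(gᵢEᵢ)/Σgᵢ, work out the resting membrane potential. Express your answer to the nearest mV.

-68 mV

Σ gᵢEᵢ = 6.8·(-78.0) + 8.3·(-59.2) = -1021.76
Σ gᵢ = 6.8 + 8.3 = 15.1
Vm = -1021.76 / 15.1 = -67.67 mV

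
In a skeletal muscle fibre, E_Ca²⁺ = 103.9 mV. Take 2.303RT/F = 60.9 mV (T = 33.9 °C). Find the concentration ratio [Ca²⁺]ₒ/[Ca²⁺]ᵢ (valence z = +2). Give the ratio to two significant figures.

2600

log₁₀([out]/[in]) = E·z/(60.9) = 103.9 × 2 / 60.9 = 3.4122
[out]/[in] = 10^(3.4122) = 2583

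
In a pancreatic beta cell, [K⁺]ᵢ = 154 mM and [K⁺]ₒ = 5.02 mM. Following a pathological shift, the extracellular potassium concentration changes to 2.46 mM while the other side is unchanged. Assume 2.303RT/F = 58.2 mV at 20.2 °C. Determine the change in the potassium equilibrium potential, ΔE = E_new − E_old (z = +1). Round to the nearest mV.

E_old = (58.2/1)·log₁₀(5.02/154) = -86.53 mV
E_new = (58.2/1)·log₁₀(2.46/154) = -104.56 mV
ΔE = -104.56 − (-86.53) = -18.03 mV

-18 mV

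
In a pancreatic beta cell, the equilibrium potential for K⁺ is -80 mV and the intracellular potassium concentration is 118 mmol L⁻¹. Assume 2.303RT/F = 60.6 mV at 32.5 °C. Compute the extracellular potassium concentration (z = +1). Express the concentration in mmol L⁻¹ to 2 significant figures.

Nernst: E = (60.6/1) · log₁₀([out]/[in]), so log₁₀([out]/[in]) = -80.0 × 1 / 60.6 = -1.3201.
[out]/[in] = 10^(-1.3201) = 0.04785.
[out] = 0.04785 × 118 = 5.646 mmol L⁻¹.

5.6 mmol L⁻¹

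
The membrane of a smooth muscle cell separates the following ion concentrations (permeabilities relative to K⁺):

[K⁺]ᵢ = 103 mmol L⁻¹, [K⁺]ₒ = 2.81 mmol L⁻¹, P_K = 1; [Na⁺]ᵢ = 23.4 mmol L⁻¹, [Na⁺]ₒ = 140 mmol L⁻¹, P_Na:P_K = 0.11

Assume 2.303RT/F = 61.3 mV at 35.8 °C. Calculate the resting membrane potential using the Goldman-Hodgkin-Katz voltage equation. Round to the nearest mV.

Vm = 61.3 · log₁₀[(Σ P·[cation]ₒ + Σ P·[anion]ᵢ) / (Σ P·[cation]ᵢ + Σ P·[anion]ₒ)]
Numerator = 1×2.81 + 0.11×140 = 18.21
Denominator = 1×103 + 0.11×23.4 = 105.6
Vm = 61.3 · log₁₀(0.17249) = 61.3 × (-0.7632) = -46.79 mV

-47 mV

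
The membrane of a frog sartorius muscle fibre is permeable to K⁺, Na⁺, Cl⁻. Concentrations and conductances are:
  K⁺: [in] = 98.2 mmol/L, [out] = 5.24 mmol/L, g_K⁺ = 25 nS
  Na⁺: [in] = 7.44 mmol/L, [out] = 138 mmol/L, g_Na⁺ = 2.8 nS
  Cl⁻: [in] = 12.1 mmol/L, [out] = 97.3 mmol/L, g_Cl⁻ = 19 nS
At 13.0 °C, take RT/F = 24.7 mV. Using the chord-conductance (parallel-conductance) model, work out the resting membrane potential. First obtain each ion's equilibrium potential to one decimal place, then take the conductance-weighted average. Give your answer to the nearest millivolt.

E_K⁺ = (24.7/1)·ln(5.24/98.2) = -72.4 mV
E_Na⁺ = (24.7/1)·ln(138/7.44) = 72.1 mV
E_Cl⁻ = (24.7/-1)·ln(97.3/12.1) = -51.5 mV
Vm = (Σ gᵢEᵢ)/(Σ gᵢ) = (25·-72.4 + 2.8·72.1 + 19·-51.5) / (25 + 2.8 + 19)
= -2586.62 / 46.8 = -55.27 mV

-55 mV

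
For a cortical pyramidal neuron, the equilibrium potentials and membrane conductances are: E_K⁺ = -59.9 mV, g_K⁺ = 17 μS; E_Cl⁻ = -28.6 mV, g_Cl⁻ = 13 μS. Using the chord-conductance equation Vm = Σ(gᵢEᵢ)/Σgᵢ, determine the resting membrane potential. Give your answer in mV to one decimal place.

Σ gᵢEᵢ = 17·(-59.9) + 13·(-28.6) = -1390.10
Σ gᵢ = 17 + 13 = 30
Vm = -1390.10 / 30 = -46.34 mV

-46.3 mV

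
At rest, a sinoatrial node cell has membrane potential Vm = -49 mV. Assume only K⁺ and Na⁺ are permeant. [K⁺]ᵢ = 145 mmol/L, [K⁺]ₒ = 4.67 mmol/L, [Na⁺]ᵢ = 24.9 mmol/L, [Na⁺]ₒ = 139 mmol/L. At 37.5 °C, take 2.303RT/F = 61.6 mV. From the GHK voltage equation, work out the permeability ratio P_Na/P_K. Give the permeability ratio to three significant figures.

Let α = P_Na/P_K. GHK: Vm = 61.6·log₁₀[(Kₒ + α·Naₒ)/(Kᵢ + α·Naᵢ)].
10^(Vm/61.6) = 10^(-49.0/61.6) = 0.16016
So 0.16016·(Kᵢ + α·Naᵢ) = Kₒ + α·Naₒ → α = (0.16016·145.0 − 4.67) / (139.0 − 0.16016·24.9)
α = (23.22 − 4.67) / (139.0 − 3.988) = 18.55/135 = 0.1374

0.137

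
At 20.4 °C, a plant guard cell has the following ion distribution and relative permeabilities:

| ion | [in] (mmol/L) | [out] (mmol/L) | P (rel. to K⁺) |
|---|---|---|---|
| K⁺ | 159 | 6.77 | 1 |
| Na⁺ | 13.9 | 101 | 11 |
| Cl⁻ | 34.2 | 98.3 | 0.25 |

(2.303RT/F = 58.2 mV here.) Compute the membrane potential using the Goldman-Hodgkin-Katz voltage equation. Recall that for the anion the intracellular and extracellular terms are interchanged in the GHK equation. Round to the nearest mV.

Vm = 58.2 · log₁₀[(Σ P·[cation]ₒ + Σ P·[anion]ᵢ) / (Σ P·[cation]ᵢ + Σ P·[anion]ₒ)]
Numerator = 1×6.77 + 11×101 + 0.25×34.2 = 1126
Denominator = 1×159 + 11×13.9 + 0.25×98.3 = 336.5
Vm = 58.2 · log₁₀(3.3474) = 58.2 × (0.5247) = 30.54 mV

31 mV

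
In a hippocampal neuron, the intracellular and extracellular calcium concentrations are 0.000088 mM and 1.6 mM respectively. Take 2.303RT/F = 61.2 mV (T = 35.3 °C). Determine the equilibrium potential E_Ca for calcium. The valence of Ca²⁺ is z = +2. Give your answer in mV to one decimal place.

E = (61.2/z) · log₁₀([Ca²⁺]_out/[Ca²⁺]_in) with z = +2.
= (61.2/2) · log₁₀(1.6/0.000088) = 30.60 · log₁₀(1.818e+04)
= 30.60 · (4.2596) = 130.34 mV

130.3 mV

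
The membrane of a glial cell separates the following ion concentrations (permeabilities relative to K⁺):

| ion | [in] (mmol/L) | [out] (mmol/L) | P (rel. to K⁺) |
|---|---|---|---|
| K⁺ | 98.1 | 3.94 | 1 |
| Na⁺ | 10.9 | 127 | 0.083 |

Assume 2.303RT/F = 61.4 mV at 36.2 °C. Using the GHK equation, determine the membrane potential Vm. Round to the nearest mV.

-51 mV

Vm = 61.4 · log₁₀[(Σ P·[cation]ₒ + Σ P·[anion]ᵢ) / (Σ P·[cation]ᵢ + Σ P·[anion]ₒ)]
Numerator = 1×3.94 + 0.083×127 = 14.48
Denominator = 1×98.1 + 0.083×10.9 = 99
Vm = 61.4 · log₁₀(0.14627) = 61.4 × (-0.8349) = -51.26 mV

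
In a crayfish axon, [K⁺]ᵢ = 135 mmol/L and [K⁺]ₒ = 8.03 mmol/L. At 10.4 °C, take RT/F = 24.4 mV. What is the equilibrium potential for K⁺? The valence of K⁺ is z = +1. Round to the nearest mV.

E = (24.4/z) · ln([K⁺]_out/[K⁺]_in) with z = +1.
= (24.4/1) · ln(8.03/135) = 24.40 · ln(0.05948)
= 24.40 · (-2.8221) = -68.86 mV

-69 mV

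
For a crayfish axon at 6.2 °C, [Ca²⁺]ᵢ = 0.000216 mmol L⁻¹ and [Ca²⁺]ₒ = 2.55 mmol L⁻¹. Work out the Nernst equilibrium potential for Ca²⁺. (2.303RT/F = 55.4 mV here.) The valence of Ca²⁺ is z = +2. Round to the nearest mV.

113 mV

E = (55.4/z) · log₁₀([Ca²⁺]_out/[Ca²⁺]_in) with z = +2.
= (55.4/2) · log₁₀(2.55/0.000216) = 27.70 · log₁₀(1.181e+04)
= 27.70 · (4.0721) = 112.80 mV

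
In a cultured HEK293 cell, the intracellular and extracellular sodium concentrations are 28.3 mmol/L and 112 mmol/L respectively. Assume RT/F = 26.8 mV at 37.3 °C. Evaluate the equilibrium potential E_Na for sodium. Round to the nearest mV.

E = (26.8/z) · ln([Na⁺]_out/[Na⁺]_in) with z = +1.
= (26.8/1) · ln(112/28.3) = 26.80 · ln(3.958)
= 26.80 · (1.3756) = 36.87 mV

37 mV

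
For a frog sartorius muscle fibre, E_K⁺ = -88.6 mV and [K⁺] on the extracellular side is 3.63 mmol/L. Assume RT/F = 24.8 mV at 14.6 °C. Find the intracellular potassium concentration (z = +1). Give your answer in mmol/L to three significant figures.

129 mmol/L

Nernst: E = (24.8/1) · ln([out]/[in]), so ln([out]/[in]) = -88.6 × 1 / 24.8 = -3.5726.
[out]/[in] = e^(-3.5726) = 0.02808.
[in] = 3.63 / 0.02808 = 129.3 mmol/L.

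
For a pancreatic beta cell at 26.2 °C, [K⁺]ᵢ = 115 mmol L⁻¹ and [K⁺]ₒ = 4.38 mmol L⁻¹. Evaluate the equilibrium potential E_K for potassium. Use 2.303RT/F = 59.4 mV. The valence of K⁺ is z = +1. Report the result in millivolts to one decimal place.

E = (59.4/z) · log₁₀([K⁺]_out/[K⁺]_in) with z = +1.
= (59.4/1) · log₁₀(4.38/115) = 59.40 · log₁₀(0.03809)
= 59.40 · (-1.4192) = -84.30 mV

-84.3 mV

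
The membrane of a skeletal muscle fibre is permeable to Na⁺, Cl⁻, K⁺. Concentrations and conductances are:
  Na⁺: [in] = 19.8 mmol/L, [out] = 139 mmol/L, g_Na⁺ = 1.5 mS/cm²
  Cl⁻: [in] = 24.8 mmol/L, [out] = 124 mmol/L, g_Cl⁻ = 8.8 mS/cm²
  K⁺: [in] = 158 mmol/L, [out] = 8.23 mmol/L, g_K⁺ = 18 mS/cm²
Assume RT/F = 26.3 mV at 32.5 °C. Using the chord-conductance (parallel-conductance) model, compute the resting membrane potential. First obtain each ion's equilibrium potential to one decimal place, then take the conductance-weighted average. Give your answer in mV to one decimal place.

E_Na⁺ = (26.3/1)·ln(139/19.8) = 51.3 mV
E_Cl⁻ = (26.3/-1)·ln(124/24.8) = -42.3 mV
E_K⁺ = (26.3/1)·ln(8.23/158) = -77.7 mV
Vm = (Σ gᵢEᵢ)/(Σ gᵢ) = (1.5·51.3 + 8.8·-42.3 + 18·-77.7) / (1.5 + 8.8 + 18)
= -1693.89 / 28.3 = -59.85 mV

-59.9 mV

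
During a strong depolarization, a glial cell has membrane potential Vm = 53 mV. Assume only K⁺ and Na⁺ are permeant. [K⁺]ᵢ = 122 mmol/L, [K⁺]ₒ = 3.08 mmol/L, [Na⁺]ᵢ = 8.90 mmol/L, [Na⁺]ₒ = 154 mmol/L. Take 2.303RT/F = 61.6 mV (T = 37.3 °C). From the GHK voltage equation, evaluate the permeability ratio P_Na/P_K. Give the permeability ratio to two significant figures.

9.9

Let α = P_Na/P_K. GHK: Vm = 61.6·log₁₀[(Kₒ + α·Naₒ)/(Kᵢ + α·Naᵢ)].
10^(Vm/61.6) = 10^(53.0/61.6) = 7.2509
So 7.2509·(Kᵢ + α·Naᵢ) = Kₒ + α·Naₒ → α = (7.2509·122.0 − 3.08) / (154.0 − 7.2509·8.9)
α = (884.6 − 3.08) / (154.0 − 64.53) = 881.5/89.47 = 9.853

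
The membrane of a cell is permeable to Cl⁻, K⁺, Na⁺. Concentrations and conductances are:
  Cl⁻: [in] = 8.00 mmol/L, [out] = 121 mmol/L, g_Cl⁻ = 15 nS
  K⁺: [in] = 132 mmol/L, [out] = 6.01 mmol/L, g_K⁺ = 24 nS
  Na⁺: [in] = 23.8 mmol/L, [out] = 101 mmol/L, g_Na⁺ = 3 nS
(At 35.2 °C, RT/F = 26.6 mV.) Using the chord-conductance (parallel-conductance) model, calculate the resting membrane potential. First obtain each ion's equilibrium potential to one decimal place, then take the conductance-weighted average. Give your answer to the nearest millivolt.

-70 mV

E_Cl⁻ = (26.6/-1)·ln(121/8.00) = -72.3 mV
E_K⁺ = (26.6/1)·ln(6.01/132) = -82.2 mV
E_Na⁺ = (26.6/1)·ln(101/23.8) = 38.4 mV
Vm = (Σ gᵢEᵢ)/(Σ gᵢ) = (15·-72.3 + 24·-82.2 + 3·38.4) / (15 + 24 + 3)
= -2942.10 / 42 = -70.05 mV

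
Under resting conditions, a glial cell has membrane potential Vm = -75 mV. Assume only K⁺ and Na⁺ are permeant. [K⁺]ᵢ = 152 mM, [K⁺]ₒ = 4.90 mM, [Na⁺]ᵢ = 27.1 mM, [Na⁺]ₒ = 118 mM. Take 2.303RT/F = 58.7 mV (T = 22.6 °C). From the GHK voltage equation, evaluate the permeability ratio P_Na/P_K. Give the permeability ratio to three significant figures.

0.0268

Let α = P_Na/P_K. GHK: Vm = 58.7·log₁₀[(Kₒ + α·Naₒ)/(Kᵢ + α·Naᵢ)].
10^(Vm/58.7) = 10^(-75.0/58.7) = 0.052761
So 0.052761·(Kᵢ + α·Naᵢ) = Kₒ + α·Naₒ → α = (0.052761·152.0 − 4.9) / (118.0 − 0.052761·27.1)
α = (8.02 − 4.9) / (118.0 − 1.43) = 3.12/116.6 = 0.02676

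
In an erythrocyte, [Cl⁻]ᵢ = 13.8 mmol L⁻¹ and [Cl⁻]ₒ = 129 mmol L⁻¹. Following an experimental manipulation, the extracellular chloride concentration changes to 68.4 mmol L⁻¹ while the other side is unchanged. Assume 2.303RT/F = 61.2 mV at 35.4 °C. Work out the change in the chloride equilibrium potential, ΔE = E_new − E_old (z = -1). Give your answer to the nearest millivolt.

17 mV

E_old = (61.2/-1)·log₁₀(129/13.8) = -59.41 mV
E_new = (61.2/-1)·log₁₀(68.4/13.8) = -42.54 mV
ΔE = -42.54 − (-59.41) = 16.86 mV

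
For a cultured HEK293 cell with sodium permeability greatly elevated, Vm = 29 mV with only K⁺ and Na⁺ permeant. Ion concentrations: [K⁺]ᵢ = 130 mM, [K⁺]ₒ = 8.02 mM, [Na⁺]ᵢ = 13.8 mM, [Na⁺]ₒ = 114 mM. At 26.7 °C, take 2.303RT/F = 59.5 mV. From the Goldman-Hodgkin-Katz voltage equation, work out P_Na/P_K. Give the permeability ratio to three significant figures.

5.46

Let α = P_Na/P_K. GHK: Vm = 59.5·log₁₀[(Kₒ + α·Naₒ)/(Kᵢ + α·Naᵢ)].
10^(Vm/59.5) = 10^(29.0/59.5) = 3.0718
So 3.0718·(Kᵢ + α·Naᵢ) = Kₒ + α·Naₒ → α = (3.0718·130.0 − 8.02) / (114.0 − 3.0718·13.8)
α = (399.3 − 8.02) / (114.0 − 42.39) = 391.3/71.61 = 5.465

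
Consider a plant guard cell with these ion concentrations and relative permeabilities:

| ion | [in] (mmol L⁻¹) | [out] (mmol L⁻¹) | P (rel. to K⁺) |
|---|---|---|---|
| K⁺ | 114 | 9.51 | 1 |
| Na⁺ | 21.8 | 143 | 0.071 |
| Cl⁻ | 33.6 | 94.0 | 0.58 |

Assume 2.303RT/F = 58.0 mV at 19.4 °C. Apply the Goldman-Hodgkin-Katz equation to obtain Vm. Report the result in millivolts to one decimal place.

Vm = 58.0 · log₁₀[(Σ P·[cation]ₒ + Σ P·[anion]ᵢ) / (Σ P·[cation]ᵢ + Σ P·[anion]ₒ)]
Numerator = 1×9.51 + 0.071×143 + 0.58×33.6 = 39.15
Denominator = 1×114 + 0.071×21.8 + 0.58×94.0 = 170.1
Vm = 58.0 · log₁₀(0.23021) = 58.0 × (-0.6379) = -37.00 mV

-37.0 mV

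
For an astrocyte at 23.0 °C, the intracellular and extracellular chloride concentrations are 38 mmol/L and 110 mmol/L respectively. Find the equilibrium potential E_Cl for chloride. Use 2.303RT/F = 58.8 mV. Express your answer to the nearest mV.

-27 mV

E = (58.8/z) · log₁₀([Cl⁻]_out/[Cl⁻]_in) with z = -1.
For an anion, dividing by z = -1 reverses the sign.
= (58.8/-1) · log₁₀(110/38) = -58.80 · log₁₀(2.895)
= -58.80 · (0.4616) = -27.14 mV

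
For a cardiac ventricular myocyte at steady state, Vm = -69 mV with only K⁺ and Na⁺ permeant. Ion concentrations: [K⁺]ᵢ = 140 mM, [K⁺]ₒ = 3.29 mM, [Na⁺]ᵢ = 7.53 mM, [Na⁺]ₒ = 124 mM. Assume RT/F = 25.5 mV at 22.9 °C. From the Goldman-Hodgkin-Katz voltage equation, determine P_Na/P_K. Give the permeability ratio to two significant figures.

0.049

Let α = P_Na/P_K. GHK: Vm = 25.5·ln[(Kₒ + α·Naₒ)/(Kᵢ + α·Naᵢ)].
e^(Vm/25.5) = e^(-69.0/25.5) = 0.066811
So 0.066811·(Kᵢ + α·Naᵢ) = Kₒ + α·Naₒ → α = (0.066811·140.0 − 3.29) / (124.0 − 0.066811·7.53)
α = (9.354 − 3.29) / (124.0 − 0.5031) = 6.064/123.5 = 0.0491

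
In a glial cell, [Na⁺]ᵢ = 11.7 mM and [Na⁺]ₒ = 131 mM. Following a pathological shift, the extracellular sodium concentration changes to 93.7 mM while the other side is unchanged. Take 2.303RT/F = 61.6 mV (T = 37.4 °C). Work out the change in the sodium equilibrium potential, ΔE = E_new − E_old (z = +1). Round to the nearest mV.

E_old = (61.6/1)·log₁₀(131/11.7) = 64.62 mV
E_new = (61.6/1)·log₁₀(93.7/11.7) = 55.66 mV
ΔE = 55.66 − (64.62) = -8.96 mV

-9 mV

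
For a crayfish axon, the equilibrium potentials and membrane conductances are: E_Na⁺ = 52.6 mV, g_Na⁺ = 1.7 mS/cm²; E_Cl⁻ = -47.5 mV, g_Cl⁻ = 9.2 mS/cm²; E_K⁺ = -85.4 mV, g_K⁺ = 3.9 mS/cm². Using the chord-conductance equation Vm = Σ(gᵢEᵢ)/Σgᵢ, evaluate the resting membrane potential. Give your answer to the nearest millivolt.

Σ gᵢEᵢ = 1.7·(52.6) + 9.2·(-47.5) + 3.9·(-85.4) = -680.64
Σ gᵢ = 1.7 + 9.2 + 3.9 = 14.8
Vm = -680.64 / 14.8 = -45.99 mV

-46 mV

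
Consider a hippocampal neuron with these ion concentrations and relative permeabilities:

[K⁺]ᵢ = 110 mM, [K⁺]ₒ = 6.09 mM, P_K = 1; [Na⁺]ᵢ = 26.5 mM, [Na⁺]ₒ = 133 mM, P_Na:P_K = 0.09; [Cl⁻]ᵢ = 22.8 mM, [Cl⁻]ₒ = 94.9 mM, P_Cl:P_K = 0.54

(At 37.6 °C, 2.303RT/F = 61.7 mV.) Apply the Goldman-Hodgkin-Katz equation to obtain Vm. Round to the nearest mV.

Vm = 61.7 · log₁₀[(Σ P·[cation]ₒ + Σ P·[anion]ᵢ) / (Σ P·[cation]ᵢ + Σ P·[anion]ₒ)]
Numerator = 1×6.09 + 0.09×133 + 0.54×22.8 = 30.37
Denominator = 1×110 + 0.09×26.5 + 0.54×94.9 = 163.6
Vm = 61.7 · log₁₀(0.18561) = 61.7 × (-0.7314) = -45.13 mV

-45 mV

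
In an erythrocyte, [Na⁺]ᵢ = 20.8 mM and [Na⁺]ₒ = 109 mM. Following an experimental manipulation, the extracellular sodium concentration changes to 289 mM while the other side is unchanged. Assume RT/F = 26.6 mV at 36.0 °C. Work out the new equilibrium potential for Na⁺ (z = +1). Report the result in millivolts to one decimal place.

70.0 mV

After the shift: [Na⁺]_out = 289, [Na⁺]_in = 20.8 mM.
E_new = (26.6/1)·ln(289/20.8) = 26.60 · (2.6315) = 70.00 mV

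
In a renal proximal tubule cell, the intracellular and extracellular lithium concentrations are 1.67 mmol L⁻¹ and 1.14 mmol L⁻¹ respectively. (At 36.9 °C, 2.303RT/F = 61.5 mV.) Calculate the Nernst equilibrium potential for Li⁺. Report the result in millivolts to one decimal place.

-10.2 mV

E = (61.5/z) · log₁₀([Li⁺]_out/[Li⁺]_in) with z = +1.
= (61.5/1) · log₁₀(1.14/1.67) = 61.50 · log₁₀(0.6826)
= 61.50 · (-0.1658) = -10.20 mV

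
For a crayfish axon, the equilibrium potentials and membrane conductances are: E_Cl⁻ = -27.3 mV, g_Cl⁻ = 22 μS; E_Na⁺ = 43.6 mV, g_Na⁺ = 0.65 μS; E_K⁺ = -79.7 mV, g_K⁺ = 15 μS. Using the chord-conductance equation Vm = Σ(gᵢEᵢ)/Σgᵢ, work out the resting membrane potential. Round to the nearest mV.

-47 mV

Σ gᵢEᵢ = 22·(-27.3) + 0.65·(43.6) + 15·(-79.7) = -1767.76
Σ gᵢ = 22 + 0.65 + 15 = 37.65
Vm = -1767.76 / 37.65 = -46.95 mV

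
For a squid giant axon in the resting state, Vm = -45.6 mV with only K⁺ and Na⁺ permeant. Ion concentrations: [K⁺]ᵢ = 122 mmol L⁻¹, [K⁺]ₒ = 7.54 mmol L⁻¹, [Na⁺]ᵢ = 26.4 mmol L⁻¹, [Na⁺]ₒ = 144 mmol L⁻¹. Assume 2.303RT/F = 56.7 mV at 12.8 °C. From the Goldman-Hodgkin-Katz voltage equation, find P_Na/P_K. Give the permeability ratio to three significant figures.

Let α = P_Na/P_K. GHK: Vm = 56.7·log₁₀[(Kₒ + α·Naₒ)/(Kᵢ + α·Naᵢ)].
10^(Vm/56.7) = 10^(-45.6/56.7) = 0.15695
So 0.15695·(Kᵢ + α·Naᵢ) = Kₒ + α·Naₒ → α = (0.15695·122.0 − 7.54) / (144.0 − 0.15695·26.4)
α = (19.15 − 7.54) / (144.0 − 4.144) = 11.61/139.9 = 0.083

0.0830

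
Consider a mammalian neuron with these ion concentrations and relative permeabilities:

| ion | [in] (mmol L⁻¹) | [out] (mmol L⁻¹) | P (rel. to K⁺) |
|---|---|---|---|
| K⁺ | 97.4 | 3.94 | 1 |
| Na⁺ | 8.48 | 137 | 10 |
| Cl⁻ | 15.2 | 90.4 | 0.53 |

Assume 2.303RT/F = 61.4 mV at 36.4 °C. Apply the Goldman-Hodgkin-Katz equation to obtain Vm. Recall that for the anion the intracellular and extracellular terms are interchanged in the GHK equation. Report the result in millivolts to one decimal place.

47.8 mV

Vm = 61.4 · log₁₀[(Σ P·[cation]ₒ + Σ P·[anion]ᵢ) / (Σ P·[cation]ᵢ + Σ P·[anion]ₒ)]
Numerator = 1×3.94 + 10×137 + 0.53×15.2 = 1382
Denominator = 1×97.4 + 10×8.48 + 0.53×90.4 = 230.1
Vm = 61.4 · log₁₀(6.0058) = 61.4 × (0.7786) = 47.80 mV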